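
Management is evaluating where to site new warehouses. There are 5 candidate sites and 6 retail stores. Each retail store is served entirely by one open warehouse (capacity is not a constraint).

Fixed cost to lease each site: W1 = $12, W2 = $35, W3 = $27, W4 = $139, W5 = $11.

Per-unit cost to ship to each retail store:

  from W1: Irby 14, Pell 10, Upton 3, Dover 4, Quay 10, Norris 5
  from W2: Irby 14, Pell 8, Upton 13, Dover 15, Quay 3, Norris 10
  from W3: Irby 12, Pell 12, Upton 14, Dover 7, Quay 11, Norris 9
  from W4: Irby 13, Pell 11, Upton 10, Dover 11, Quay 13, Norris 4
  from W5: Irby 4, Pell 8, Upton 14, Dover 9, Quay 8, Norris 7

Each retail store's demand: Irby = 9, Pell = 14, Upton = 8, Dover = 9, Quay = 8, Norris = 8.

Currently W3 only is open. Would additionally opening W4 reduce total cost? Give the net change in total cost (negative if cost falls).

No — net change +53 (cost rises by 53).

Current service cost with {W3}: 611.
Adding W4: each retail store re-picks its cheapest; new service cost 525, saving 86.
Extra fixed cost: 139. Net change = 139 − 86 = 53.
(Totals: 638 → 691.)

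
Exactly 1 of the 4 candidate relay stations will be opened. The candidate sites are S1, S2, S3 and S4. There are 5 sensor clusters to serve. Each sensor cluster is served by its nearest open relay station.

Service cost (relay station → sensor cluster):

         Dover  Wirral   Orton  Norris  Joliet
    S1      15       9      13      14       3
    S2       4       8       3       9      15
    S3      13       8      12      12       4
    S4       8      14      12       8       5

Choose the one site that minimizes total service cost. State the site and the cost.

Choose S2 only; total service cost 39.

With exactly 1 open, each sensor cluster uses its cheapest among the chosen.
{S2}: Dover→S2 4, Wirral→S2 8, Orton→S2 3, Norris→S2 9, Joliet→S2 15. Service cost 39.
{S4}: service cost 47
{S3}: service cost 49
Among all 4 size-1 choices, {S2} is lowest.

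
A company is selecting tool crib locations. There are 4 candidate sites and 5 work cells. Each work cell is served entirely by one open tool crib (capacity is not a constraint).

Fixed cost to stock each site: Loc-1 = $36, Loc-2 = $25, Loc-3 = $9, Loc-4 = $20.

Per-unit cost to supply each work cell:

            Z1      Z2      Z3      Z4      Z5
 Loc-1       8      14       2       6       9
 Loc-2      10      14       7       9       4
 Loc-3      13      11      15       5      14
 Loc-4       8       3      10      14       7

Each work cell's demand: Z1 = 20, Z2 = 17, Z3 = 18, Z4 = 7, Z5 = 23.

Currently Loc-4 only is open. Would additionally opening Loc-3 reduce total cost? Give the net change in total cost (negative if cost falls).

Yes — net change −54 (cost falls by 54).

Current service cost with {Loc-4}: 650.
Adding Loc-3: each work cell re-picks its cheapest; new service cost 587, saving 63.
Extra fixed cost: 9. Net change = 9 − 63 = -54.
(Totals: 670 → 616.)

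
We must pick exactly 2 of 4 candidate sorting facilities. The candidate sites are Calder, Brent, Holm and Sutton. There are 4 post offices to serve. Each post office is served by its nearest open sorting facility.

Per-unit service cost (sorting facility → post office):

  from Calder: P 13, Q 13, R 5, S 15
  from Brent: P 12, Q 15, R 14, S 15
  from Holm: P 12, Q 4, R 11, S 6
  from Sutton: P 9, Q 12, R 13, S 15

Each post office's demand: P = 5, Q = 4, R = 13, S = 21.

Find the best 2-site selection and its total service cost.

With exactly 2 open, each post office uses its cheapest among the chosen.
{Calder, Holm}: P→Holm 12·5=60, Q→Holm 4·4=16, R→Calder 5·13=65, S→Holm 6·21=126. Service cost 267.
{Holm, Sutton}: service cost 330
{Brent, Holm}: service cost 345
Among all 6 size-2 choices, {Calder, Holm} is lowest.

Choose Calder and Holm; total service cost 267.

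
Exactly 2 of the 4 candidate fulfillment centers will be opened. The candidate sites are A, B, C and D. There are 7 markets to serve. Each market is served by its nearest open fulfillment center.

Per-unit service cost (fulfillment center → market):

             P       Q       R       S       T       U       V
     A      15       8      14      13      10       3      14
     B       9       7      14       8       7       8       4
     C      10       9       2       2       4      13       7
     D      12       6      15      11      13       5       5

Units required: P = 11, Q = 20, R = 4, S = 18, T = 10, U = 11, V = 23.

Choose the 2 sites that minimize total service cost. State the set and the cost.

With exactly 2 open, each market uses its cheapest among the chosen.
{C, D}: P→C 10·11=110, Q→D 6·20=120, R→C 2·4=8, S→C 2·18=36, T→C 4·10=40, U→D 5·11=55, V→D 5·23=115. Service cost 484.
{B, C}: service cost 503
{A, C}: service cost 548
Among all 6 size-2 choices, {C, D} is lowest.

Choose C and D; total service cost 484.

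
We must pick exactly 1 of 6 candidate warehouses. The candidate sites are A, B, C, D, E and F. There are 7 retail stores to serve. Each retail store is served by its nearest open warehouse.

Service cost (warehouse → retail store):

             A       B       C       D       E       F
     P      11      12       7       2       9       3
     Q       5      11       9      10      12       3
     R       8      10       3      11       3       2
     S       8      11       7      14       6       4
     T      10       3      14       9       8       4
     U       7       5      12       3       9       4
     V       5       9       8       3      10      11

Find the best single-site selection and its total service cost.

With exactly 1 open, each retail store uses its cheapest among the chosen.
{F}: P→F 3, Q→F 3, R→F 2, S→F 4, T→F 4, U→F 4, V→F 11. Service cost 31.
{D}: service cost 52
{A}: service cost 54
Among all 6 size-1 choices, {F} is lowest.

Choose F only; total service cost 31.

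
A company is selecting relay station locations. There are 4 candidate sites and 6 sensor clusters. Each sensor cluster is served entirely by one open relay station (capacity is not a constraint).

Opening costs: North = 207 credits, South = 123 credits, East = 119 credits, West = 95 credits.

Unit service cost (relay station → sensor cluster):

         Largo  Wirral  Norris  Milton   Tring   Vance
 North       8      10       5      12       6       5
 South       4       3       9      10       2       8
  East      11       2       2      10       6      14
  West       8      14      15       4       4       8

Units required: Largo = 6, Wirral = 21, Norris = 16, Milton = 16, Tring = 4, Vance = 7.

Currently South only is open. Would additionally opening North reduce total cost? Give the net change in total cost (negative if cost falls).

No — net change +122 (cost rises by 122).

Current service cost with {South}: 455.
Adding North: each sensor cluster re-picks its cheapest; new service cost 370, saving 85.
Extra fixed cost: 207. Net change = 207 − 85 = 122.
(Totals: 578 → 700.)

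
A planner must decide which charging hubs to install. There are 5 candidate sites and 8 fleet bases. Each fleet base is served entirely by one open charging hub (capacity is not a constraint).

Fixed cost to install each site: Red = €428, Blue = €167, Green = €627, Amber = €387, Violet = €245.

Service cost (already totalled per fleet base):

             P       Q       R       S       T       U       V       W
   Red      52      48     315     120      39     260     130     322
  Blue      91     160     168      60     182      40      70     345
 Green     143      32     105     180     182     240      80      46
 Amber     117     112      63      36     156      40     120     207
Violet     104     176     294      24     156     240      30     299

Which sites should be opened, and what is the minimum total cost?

Open Amber only; minimum total cost 1238.

For any fixed open set, each fleet base goes to its cheapest open site; total = fixed + service.
{Amber}: P→Amber 117, Q→Amber 112, R→Amber 63, S→Amber 36, T→Amber 156, U→Amber 40, V→Amber 120, W→Amber 207. Service 851; fixed 387; total 1238.
{Blue}: service 1116 + fixed 167 = 1283
{Blue, Amber}: service 775 + fixed 554 = 1329
{Red, Blue, Green, Amber, Violet}: service 326 + fixed 1854 = 2180
No other subset beats 1238.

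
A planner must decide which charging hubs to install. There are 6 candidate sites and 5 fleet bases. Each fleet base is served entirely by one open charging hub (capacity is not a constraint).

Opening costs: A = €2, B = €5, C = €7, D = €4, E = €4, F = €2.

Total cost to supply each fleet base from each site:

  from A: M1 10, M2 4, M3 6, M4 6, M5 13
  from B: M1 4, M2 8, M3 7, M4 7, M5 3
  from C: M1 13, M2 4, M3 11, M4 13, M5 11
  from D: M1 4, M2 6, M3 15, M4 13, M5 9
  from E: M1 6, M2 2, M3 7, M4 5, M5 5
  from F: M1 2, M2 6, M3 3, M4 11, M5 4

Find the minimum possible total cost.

For any fixed open set, each fleet base goes to its cheapest open site; total = fixed + service.
{E, F}: M1→F 2, M2→E 2, M3→F 3, M4→E 5, M5→F 4. Service 16; fixed 6; total 22.
{A, F}: service 19 + fixed 4 = 23
{A, E, F}: service 16 + fixed 8 = 24
{A, B, C, D, E, F}: M1→F 2, M2→E 2, M3→F 3, M4→E 5, M5→B 3. Service 15; fixed 24; total 39.
No other subset beats 22.

Minimum total cost: 22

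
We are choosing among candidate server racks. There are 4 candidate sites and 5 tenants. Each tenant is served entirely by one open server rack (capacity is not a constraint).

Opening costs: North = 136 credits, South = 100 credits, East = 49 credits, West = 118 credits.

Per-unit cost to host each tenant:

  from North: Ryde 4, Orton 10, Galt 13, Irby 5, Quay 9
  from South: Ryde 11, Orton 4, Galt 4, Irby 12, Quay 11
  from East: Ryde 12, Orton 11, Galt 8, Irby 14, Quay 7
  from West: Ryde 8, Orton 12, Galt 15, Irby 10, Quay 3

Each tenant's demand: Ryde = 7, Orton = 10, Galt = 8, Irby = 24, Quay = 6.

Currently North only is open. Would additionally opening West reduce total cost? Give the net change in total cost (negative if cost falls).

No — net change +82 (cost rises by 82).

Current service cost with {North}: 406.
Adding West: each tenant re-picks its cheapest; new service cost 370, saving 36.
Extra fixed cost: 118. Net change = 118 − 36 = 82.
(Totals: 542 → 624.)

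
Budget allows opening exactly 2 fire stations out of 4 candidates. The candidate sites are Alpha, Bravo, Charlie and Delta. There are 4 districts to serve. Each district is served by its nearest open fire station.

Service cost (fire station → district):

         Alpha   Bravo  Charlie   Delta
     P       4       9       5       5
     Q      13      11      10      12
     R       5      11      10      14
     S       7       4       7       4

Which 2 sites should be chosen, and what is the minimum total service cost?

With exactly 2 open, each district uses its cheapest among the chosen.
{Alpha, Bravo}: P→Alpha 4, Q→Bravo 11, R→Alpha 5, S→Bravo 4. Service cost 24.
{Alpha, Delta}: service cost 25
{Alpha, Charlie}: service cost 26
Among all 6 size-2 choices, {Alpha, Bravo} is lowest.

Choose Alpha and Bravo; total service cost 24.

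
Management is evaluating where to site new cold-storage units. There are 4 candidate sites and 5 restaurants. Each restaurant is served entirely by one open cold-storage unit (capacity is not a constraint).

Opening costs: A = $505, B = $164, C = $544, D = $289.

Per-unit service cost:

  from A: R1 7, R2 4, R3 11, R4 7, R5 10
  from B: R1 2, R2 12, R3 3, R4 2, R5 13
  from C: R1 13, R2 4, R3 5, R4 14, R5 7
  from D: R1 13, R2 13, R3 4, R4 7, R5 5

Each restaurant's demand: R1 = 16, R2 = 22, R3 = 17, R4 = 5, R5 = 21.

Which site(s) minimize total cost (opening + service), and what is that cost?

For any fixed open set, each restaurant goes to its cheapest open site; total = fixed + service.
{B}: R1→B 2·16=32, R2→B 12·22=264, R3→B 3·17=51, R4→B 2·5=10, R5→B 13·21=273. Service 630; fixed 164; total 794.
{B, D}: R1→B 2·16=32, R2→B 12·22=264, R3→B 3·17=51, R4→B 2·5=10, R5→D 5·21=105. Service 462; fixed 453; total 915.
{D}: service 702 + fixed 289 = 991
{A, B, C, D}: service 286 + fixed 1502 = 1788
No other subset beats 794.

Open B only; minimum total cost 794.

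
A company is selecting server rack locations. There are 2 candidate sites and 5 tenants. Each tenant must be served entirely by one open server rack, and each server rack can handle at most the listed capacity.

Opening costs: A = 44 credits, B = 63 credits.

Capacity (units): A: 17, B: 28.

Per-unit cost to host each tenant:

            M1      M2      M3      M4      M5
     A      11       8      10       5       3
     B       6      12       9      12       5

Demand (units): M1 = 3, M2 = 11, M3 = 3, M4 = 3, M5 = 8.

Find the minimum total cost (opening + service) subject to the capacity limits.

Open {A, B}: M1→B 6·3=18, M2→A 8·11=88, M3→B 9·3=27, M4→A 5·3=15, M5→B 5·8=40.
Loads: A carries 14/17, B carries 14/28. Service 188; fixed 107; total 295.
Next best feasible plan costs 298.

Minimum total cost: 295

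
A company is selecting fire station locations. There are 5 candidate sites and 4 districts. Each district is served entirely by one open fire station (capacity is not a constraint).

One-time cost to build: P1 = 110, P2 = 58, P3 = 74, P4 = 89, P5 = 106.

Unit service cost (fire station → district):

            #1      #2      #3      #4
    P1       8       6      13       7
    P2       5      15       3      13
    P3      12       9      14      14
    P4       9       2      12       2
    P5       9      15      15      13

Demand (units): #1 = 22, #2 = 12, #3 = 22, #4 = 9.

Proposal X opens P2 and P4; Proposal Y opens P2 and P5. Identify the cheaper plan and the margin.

Proposal X is cheaper by 272.

Proposal X: {P2, P4}: #1→P2 5·22=110, #2→P4 2·12=24, #3→P2 3·22=66, #4→P4 2·9=18. Service 218; fixed 147; total 365.
Proposal Y: {P2, P5}: #1→P2 5·22=110, #2→P2 15·12=180, #3→P2 3·22=66, #4→P2 13·9=117. Service 473; fixed 164; total 637.
Difference: |365 − 637| = 272.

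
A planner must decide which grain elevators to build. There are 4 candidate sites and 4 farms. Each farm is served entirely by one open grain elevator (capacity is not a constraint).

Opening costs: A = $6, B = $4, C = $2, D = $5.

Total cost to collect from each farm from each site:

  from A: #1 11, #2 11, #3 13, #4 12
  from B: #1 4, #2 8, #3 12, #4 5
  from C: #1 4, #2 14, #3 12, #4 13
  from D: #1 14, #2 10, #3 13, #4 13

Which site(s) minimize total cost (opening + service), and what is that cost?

For any fixed open set, each farm goes to its cheapest open site; total = fixed + service.
{B}: #1→B 4, #2→B 8, #3→B 12, #4→B 5. Service 29; fixed 4; total 33.
{B, C}: service 29 + fixed 6 = 35
{B, D}: #1→B 4, #2→B 8, #3→B 12, #4→B 5. Service 29; fixed 9; total 38.
{A, B, C, D}: #1→B 4, #2→B 8, #3→B 12, #4→B 5. Service 29; fixed 17; total 46.
No other subset beats 33.

Open B only; minimum total cost 33.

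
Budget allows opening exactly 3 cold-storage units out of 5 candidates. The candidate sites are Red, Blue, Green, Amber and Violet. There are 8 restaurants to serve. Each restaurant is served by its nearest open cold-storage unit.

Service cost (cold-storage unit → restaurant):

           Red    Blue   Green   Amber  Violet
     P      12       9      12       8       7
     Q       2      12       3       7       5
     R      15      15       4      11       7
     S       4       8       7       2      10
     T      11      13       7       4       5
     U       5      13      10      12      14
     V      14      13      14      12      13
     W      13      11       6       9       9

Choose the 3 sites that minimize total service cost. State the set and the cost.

Choose Red, Green and Amber; total service cost 43.

With exactly 3 open, each restaurant uses its cheapest among the chosen.
{Red, Green, Amber}: P→Amber 8, Q→Red 2, R→Green 4, S→Amber 2, T→Amber 4, U→Red 5, V→Amber 12, W→Green 6. Service cost 43.
{Red, Green, Violet}: service cost 46
{Red, Amber, Violet}: service cost 48
Among all 10 size-3 choices, {Red, Green, Amber} is lowest.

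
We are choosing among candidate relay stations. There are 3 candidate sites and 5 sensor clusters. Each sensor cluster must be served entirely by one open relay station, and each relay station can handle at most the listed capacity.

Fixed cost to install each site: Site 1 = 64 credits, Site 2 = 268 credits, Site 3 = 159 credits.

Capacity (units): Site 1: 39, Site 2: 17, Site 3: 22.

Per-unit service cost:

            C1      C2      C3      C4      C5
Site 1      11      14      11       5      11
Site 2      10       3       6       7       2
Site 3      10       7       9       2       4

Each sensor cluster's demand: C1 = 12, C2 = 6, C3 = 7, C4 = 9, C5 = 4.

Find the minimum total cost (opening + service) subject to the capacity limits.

Open {Site 1}: C1→Site 1 11·12=132, C2→Site 1 14·6=84, C3→Site 1 11·7=77, C4→Site 1 5·9=45, C5→Site 1 11·4=44.
Loads: Site 1 carries 38/39. Service 382; fixed 64; total 446.
Next best feasible plan costs 508.

Minimum total cost: 446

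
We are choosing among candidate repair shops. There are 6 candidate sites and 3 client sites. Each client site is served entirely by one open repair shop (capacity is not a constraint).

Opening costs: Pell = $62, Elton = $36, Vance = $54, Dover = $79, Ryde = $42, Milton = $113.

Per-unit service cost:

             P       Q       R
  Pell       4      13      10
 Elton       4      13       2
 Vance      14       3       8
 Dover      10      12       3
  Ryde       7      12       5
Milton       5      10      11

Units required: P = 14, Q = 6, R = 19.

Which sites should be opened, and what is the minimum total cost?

For any fixed open set, each client site goes to its cheapest open site; total = fixed + service.
{Elton, Vance}: P→Elton 4·14=56, Q→Vance 3·6=18, R→Elton 2·19=38. Service 112; fixed 90; total 202.
{Elton}: service 172 + fixed 36 = 208
{Elton, Vance, Ryde}: P→Elton 4·14=56, Q→Vance 3·6=18, R→Elton 2·19=38. Service 112; fixed 132; total 244.
{Pell, Elton, Vance, Dover, Ryde, Milton}: service 112 + fixed 386 = 498
No other subset beats 202.

Open Elton and Vance; minimum total cost 202.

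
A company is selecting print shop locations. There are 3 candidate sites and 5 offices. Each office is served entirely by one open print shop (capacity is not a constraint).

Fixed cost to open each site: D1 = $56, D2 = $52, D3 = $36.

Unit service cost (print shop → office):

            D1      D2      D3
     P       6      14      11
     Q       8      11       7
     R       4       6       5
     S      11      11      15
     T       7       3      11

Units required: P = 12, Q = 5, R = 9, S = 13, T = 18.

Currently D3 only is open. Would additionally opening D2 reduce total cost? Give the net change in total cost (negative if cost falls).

Current service cost with {D3}: 605.
Adding D2: each office re-picks its cheapest; new service cost 409, saving 196.
Extra fixed cost: 52. Net change = 52 − 196 = -144.
(Totals: 641 → 497.)

Yes — net change −144 (cost falls by 144).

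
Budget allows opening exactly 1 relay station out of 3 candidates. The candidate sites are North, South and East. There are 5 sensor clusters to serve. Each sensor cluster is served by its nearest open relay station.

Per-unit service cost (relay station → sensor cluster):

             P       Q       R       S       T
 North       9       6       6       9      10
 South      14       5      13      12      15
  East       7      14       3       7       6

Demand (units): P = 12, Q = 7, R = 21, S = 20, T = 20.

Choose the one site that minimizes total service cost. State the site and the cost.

Choose East only; total service cost 505.

With exactly 1 open, each sensor cluster uses its cheapest among the chosen.
{East}: P→East 7·12=84, Q→East 14·7=98, R→East 3·21=63, S→East 7·20=140, T→East 6·20=120. Service cost 505.
{North}: service cost 656
{South}: service cost 1016
Among all 3 size-1 choices, {East} is lowest.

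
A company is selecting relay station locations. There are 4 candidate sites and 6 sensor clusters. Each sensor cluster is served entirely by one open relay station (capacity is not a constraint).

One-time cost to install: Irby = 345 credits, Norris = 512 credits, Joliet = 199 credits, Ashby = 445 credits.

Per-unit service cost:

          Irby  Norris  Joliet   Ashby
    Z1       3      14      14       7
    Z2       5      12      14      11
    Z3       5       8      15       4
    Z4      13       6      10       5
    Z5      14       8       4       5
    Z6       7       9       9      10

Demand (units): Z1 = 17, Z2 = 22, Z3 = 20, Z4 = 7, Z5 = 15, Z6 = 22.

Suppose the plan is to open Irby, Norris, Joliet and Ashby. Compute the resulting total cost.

Each sensor cluster is assigned to its cheapest site among the open ones.
{Irby, Norris, Joliet, Ashby}: Z1→Irby 3·17=51, Z2→Irby 5·22=110, Z3→Ashby 4·20=80, Z4→Ashby 5·7=35, Z5→Joliet 4·15=60, Z6→Irby 7·22=154. Service 490; fixed 1501; total 1991.

Total cost: 1991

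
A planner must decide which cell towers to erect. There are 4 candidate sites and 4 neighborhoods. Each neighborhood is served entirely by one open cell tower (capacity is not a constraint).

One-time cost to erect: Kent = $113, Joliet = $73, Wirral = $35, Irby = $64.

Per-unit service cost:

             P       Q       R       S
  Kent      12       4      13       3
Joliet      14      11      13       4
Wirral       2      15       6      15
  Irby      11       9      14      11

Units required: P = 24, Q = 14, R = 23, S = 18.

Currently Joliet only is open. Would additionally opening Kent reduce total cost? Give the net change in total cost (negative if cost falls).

Yes — net change −51 (cost falls by 51).

Current service cost with {Joliet}: 861.
Adding Kent: each neighborhood re-picks its cheapest; new service cost 697, saving 164.
Extra fixed cost: 113. Net change = 113 − 164 = -51.
(Totals: 934 → 883.)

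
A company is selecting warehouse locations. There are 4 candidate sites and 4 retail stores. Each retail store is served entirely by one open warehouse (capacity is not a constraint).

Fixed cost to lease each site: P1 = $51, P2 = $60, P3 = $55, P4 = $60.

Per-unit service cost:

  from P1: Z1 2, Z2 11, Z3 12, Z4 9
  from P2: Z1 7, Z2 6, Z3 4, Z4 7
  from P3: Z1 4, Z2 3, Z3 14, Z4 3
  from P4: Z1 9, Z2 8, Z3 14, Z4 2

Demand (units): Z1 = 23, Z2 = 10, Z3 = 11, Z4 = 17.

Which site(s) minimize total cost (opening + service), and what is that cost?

Open P2 and P3; minimum total cost 332.

For any fixed open set, each retail store goes to its cheapest open site; total = fixed + service.
{P2, P3}: Z1→P3 4·23=92, Z2→P3 3·10=30, Z3→P2 4·11=44, Z4→P3 3·17=51. Service 217; fixed 115; total 332.
{P1, P2, P3}: Z1→P1 2·23=46, Z2→P3 3·10=30, Z3→P2 4·11=44, Z4→P3 3·17=51. Service 171; fixed 166; total 337.
{P1, P2, P4}: Z1→P1 2·23=46, Z2→P2 6·10=60, Z3→P2 4·11=44, Z4→P4 2·17=34. Service 184; fixed 171; total 355.
{P1, P2, P3, P4}: Z1→P1 2·23=46, Z2→P3 3·10=30, Z3→P2 4·11=44, Z4→P4 2·17=34. Service 154; fixed 226; total 380.
No other subset beats 332.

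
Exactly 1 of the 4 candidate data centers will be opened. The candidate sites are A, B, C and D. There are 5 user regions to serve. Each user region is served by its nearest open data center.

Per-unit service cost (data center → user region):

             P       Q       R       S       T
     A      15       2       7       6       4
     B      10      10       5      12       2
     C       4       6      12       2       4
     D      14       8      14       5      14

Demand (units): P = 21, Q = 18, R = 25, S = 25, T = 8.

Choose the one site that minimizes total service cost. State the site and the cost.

Choose C only; total service cost 574.

With exactly 1 open, each user region uses its cheapest among the chosen.
{C}: P→C 4·21=84, Q→C 6·18=108, R→C 12·25=300, S→C 2·25=50, T→C 4·8=32. Service cost 574.
{A}: service cost 708
{B}: service cost 831
Among all 4 size-1 choices, {C} is lowest.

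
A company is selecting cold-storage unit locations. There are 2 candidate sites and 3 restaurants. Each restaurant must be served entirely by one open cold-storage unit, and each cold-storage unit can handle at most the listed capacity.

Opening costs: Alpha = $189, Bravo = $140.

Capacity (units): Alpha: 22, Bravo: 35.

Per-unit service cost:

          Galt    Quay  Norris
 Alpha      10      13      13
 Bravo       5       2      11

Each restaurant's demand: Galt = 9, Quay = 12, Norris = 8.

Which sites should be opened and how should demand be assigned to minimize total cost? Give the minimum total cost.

Open {Bravo}: Galt→Bravo 5·9=45, Quay→Bravo 2·12=24, Norris→Bravo 11·8=88.
Loads: Bravo carries 29/35. Service 157; fixed 140; total 297.
Next best feasible plan costs 486.

Minimum total cost: 297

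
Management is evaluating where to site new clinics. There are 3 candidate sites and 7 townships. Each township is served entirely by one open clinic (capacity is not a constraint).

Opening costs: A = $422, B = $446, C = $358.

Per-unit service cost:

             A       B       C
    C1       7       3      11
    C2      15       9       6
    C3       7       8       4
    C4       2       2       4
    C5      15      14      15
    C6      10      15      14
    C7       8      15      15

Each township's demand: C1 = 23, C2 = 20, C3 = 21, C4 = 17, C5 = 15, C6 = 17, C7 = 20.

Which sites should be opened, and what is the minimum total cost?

Open A only; minimum total cost 1619.

For any fixed open set, each township goes to its cheapest open site; total = fixed + service.
{A}: C1→A 7·23=161, C2→A 15·20=300, C3→A 7·21=147, C4→A 2·17=34, C5→A 15·15=225, C6→A 10·17=170, C7→A 8·20=160. Service 1197; fixed 422; total 1619.
{C}: service 1288 + fixed 358 = 1646
{B}: C1→B 3·23=69, C2→B 9·20=180, C3→B 8·21=168, C4→B 2·17=34, C5→B 14·15=210, C6→B 15·17=255, C7→B 15·20=300. Service 1216; fixed 446; total 1662.
{A, B, C}: C1→B 3·23=69, C2→C 6·20=120, C3→C 4·21=84, C4→A 2·17=34, C5→B 14·15=210, C6→A 10·17=170, C7→A 8·20=160. Service 847; fixed 1226; total 2073.
(All 7 nonempty subsets were checked; A only is lowest.)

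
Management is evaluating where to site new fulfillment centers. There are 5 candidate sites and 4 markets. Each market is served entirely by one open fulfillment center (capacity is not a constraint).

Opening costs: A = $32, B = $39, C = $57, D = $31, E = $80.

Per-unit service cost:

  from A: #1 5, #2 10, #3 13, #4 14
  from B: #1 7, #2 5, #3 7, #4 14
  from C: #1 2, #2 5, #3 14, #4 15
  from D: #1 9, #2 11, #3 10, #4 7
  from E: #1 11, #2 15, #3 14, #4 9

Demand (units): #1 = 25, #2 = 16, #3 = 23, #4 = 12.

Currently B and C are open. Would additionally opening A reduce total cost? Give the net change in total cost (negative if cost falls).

No — net change +32 (cost rises by 32).

Current service cost with {B, C}: 459.
Adding A: each market re-picks its cheapest; new service cost 459, saving 0.
Extra fixed cost: 32. Net change = 32 − 0 = 32.
(Totals: 555 → 587.)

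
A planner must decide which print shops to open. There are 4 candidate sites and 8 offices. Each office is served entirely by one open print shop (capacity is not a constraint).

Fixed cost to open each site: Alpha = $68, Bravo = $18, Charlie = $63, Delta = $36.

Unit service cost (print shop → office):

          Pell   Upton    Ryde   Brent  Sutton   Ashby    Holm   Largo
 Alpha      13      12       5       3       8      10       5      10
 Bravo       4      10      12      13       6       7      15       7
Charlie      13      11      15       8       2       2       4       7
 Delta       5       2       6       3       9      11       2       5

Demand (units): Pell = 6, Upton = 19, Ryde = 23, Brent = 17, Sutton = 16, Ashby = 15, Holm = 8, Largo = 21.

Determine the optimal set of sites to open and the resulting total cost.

For any fixed open set, each office goes to its cheapest open site; total = fixed + service.
{Charlie, Delta}: Pell→Delta 5·6=30, Upton→Delta 2·19=38, Ryde→Delta 6·23=138, Brent→Delta 3·17=51, Sutton→Charlie 2·16=32, Ashby→Charlie 2·15=30, Holm→Delta 2·8=16, Largo→Delta 5·21=105. Service 440; fixed 99; total 539.
{Bravo, Charlie, Delta}: service 434 + fixed 117 = 551
{Alpha, Charlie, Delta}: Pell→Delta 5·6=30, Upton→Delta 2·19=38, Ryde→Alpha 5·23=115, Brent→Alpha 3·17=51, Sutton→Charlie 2·16=32, Ashby→Charlie 2·15=30, Holm→Delta 2·8=16, Largo→Delta 5·21=105. Service 417; fixed 167; total 584.
{Alpha, Bravo, Charlie, Delta}: service 411 + fixed 185 = 596
No other subset beats 539.

Open Charlie and Delta; minimum total cost 539.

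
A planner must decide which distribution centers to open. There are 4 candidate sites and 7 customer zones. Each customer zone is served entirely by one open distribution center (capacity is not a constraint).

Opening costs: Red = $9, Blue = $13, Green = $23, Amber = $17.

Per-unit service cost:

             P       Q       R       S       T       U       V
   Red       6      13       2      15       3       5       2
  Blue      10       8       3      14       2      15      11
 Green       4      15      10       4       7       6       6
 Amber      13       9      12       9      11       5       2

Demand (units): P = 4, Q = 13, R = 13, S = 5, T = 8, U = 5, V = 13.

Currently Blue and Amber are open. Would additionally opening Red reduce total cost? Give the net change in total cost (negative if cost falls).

Yes — net change −20 (cost falls by 20).

Current service cost with {Blue, Amber}: 295.
Adding Red: each customer zone re-picks its cheapest; new service cost 266, saving 29.
Extra fixed cost: 9. Net change = 9 − 29 = -20.
(Totals: 325 → 305.)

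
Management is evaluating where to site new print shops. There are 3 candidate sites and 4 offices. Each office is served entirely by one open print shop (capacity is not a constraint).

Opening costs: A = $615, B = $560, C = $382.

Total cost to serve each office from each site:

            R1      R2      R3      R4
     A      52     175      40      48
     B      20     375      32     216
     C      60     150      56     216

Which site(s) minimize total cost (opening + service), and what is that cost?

For any fixed open set, each office goes to its cheapest open site; total = fixed + service.
{C}: R1→C 60, R2→C 150, R3→C 56, R4→C 216. Service 482; fixed 382; total 864.
{A}: R1→A 52, R2→A 175, R3→A 40, R4→A 48. Service 315; fixed 615; total 930.
{B}: service 643 + fixed 560 = 1203
{A, B, C}: service 250 + fixed 1557 = 1807
No other subset beats 864.

Open C only; minimum total cost 864.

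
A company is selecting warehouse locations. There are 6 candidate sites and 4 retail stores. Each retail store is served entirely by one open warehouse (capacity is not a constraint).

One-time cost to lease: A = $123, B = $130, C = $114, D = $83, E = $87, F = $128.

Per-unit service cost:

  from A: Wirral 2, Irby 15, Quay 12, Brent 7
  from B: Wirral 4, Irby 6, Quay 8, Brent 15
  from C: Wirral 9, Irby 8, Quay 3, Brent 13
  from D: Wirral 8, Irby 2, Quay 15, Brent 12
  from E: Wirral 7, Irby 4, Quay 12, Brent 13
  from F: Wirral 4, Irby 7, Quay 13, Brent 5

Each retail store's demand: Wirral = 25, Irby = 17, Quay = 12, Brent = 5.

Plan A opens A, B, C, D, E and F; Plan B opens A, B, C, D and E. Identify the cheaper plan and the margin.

Plan A: {A, B, C, D, E, F}: Wirral→A 2·25=50, Irby→D 2·17=34, Quay→C 3·12=36, Brent→F 5·5=25. Service 145; fixed 665; total 810.
Plan B: {A, B, C, D, E}: Wirral→A 2·25=50, Irby→D 2·17=34, Quay→C 3·12=36, Brent→A 7·5=35. Service 155; fixed 537; total 692.
Difference: |810 − 692| = 118.

Plan B is cheaper by 118.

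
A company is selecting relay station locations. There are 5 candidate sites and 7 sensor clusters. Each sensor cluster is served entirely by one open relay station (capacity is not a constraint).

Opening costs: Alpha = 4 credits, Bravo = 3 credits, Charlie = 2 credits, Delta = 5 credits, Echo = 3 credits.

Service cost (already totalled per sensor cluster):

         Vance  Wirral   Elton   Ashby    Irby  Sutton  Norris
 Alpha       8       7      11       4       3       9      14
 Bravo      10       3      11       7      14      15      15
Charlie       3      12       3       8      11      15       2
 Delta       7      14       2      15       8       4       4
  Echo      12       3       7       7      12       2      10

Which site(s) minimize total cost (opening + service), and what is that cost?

Open Alpha, Charlie and Echo; minimum total cost 29.

For any fixed open set, each sensor cluster goes to its cheapest open site; total = fixed + service.
{Alpha, Charlie, Echo}: Vance→Charlie 3, Wirral→Echo 3, Elton→Charlie 3, Ashby→Alpha 4, Irby→Alpha 3, Sutton→Echo 2, Norris→Charlie 2. Service 20; fixed 9; total 29.
{Alpha, Bravo, Charlie, Echo}: Vance→Charlie 3, Wirral→Bravo 3, Elton→Charlie 3, Ashby→Alpha 4, Irby→Alpha 3, Sutton→Echo 2, Norris→Charlie 2. Service 20; fixed 12; total 32.
{Alpha, Charlie, Delta, Echo}: Vance→Charlie 3, Wirral→Echo 3, Elton→Delta 2, Ashby→Alpha 4, Irby→Alpha 3, Sutton→Echo 2, Norris→Charlie 2. Service 19; fixed 14; total 33.
{Alpha, Bravo, Charlie, Delta, Echo}: service 19 + fixed 17 = 36
No other subset beats 29.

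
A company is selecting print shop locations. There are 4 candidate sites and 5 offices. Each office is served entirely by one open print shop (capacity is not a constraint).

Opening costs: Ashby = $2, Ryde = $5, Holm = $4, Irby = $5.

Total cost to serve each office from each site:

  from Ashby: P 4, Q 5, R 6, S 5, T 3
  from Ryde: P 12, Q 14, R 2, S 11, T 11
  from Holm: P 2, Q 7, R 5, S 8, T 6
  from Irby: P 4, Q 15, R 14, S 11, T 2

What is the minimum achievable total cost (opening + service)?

Minimum total cost: 25

For any fixed open set, each office goes to its cheapest open site; total = fixed + service.
{Ashby}: P→Ashby 4, Q→Ashby 5, R→Ashby 6, S→Ashby 5, T→Ashby 3. Service 23; fixed 2; total 25.
{Ashby, Ryde}: service 19 + fixed 7 = 26
{Ashby, Holm}: service 20 + fixed 6 = 26
{Ashby, Ryde, Holm, Irby}: service 16 + fixed 16 = 32
(All 15 nonempty subsets were checked; Ashby only is lowest.)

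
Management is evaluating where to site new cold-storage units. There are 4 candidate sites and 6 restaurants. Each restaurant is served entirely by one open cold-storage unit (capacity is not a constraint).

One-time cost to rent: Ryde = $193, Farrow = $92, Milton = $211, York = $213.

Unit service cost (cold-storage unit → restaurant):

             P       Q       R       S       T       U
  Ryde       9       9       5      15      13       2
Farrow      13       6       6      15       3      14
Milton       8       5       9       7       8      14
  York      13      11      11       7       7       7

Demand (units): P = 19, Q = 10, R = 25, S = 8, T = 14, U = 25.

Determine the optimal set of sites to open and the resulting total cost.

For any fixed open set, each restaurant goes to its cheapest open site; total = fixed + service.
{Ryde, Farrow}: P→Ryde 9·19=171, Q→Farrow 6·10=60, R→Ryde 5·25=125, S→Ryde 15·8=120, T→Farrow 3·14=42, U→Ryde 2·25=50. Service 568; fixed 285; total 853.
{Ryde}: P→Ryde 9·19=171, Q→Ryde 9·10=90, R→Ryde 5·25=125, S→Ryde 15·8=120, T→Ryde 13·14=182, U→Ryde 2·25=50. Service 738; fixed 193; total 931.
{Ryde, Milton}: service 545 + fixed 404 = 949
{Ryde, Farrow, Milton, York}: service 475 + fixed 709 = 1184
(All 15 nonempty subsets were checked; Ryde and Farrow is lowest.)

Open Ryde and Farrow; minimum total cost 853.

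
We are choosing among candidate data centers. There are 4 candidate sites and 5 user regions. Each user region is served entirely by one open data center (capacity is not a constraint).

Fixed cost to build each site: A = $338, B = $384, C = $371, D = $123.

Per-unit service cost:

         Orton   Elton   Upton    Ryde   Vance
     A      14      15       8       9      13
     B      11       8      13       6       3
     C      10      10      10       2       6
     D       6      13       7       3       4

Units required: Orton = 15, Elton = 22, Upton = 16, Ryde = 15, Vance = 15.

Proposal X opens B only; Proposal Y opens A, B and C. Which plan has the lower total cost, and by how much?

Proposal X: {B}: Orton→B 11·15=165, Elton→B 8·22=176, Upton→B 13·16=208, Ryde→B 6·15=90, Vance→B 3·15=45. Service 684; fixed 384; total 1068.
Proposal Y: {A, B, C}: Orton→C 10·15=150, Elton→B 8·22=176, Upton→A 8·16=128, Ryde→C 2·15=30, Vance→B 3·15=45. Service 529; fixed 1093; total 1622.
Difference: |1068 − 1622| = 554.

Proposal X is cheaper by 554.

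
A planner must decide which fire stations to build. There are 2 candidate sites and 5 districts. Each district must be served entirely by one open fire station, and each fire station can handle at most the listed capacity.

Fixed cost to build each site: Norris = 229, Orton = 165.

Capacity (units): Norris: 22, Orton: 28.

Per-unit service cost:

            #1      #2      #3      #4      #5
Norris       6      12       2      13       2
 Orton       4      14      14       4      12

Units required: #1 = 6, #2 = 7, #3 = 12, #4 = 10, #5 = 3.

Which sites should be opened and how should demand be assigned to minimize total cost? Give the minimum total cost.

Minimum total cost: 572

Open {Norris, Orton}: #1→Orton 4·6=24, #2→Norris 12·7=84, #3→Norris 2·12=24, #4→Orton 4·10=40, #5→Norris 2·3=6.
Loads: Norris carries 22/22, Orton carries 16/28. Service 178; fixed 394; total 572.
Next best feasible plan costs 586.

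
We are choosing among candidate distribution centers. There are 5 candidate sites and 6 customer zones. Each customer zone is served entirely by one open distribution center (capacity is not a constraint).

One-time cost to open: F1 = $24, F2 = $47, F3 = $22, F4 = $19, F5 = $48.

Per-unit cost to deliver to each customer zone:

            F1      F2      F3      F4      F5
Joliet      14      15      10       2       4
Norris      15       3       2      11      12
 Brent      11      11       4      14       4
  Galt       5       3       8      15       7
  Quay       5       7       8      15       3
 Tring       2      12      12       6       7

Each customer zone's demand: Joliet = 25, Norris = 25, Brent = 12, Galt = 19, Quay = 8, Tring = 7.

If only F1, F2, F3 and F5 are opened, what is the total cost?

Total cost: 434

Each customer zone is assigned to its cheapest site among the open ones.
{F1, F2, F3, F5}: Joliet→F5 4·25=100, Norris→F3 2·25=50, Brent→F3 4·12=48, Galt→F2 3·19=57, Quay→F5 3·8=24, Tring→F1 2·7=14. Service 293; fixed 141; total 434.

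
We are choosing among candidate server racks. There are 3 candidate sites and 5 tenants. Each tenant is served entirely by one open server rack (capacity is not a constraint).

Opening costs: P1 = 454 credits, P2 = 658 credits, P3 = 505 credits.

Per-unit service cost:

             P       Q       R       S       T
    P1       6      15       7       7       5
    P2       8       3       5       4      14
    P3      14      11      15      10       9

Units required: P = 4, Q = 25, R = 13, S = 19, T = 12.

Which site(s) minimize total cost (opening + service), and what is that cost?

Open P2 only; minimum total cost 1074.

For any fixed open set, each tenant goes to its cheapest open site; total = fixed + service.
{P2}: P→P2 8·4=32, Q→P2 3·25=75, R→P2 5·13=65, S→P2 4·19=76, T→P2 14·12=168. Service 416; fixed 658; total 1074.
{P1}: service 683 + fixed 454 = 1137
{P3}: service 824 + fixed 505 = 1329
{P1, P2, P3}: P→P1 6·4=24, Q→P2 3·25=75, R→P2 5·13=65, S→P2 4·19=76, T→P1 5·12=60. Service 300; fixed 1617; total 1917.
(All 7 nonempty subsets were checked; P2 only is lowest.)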